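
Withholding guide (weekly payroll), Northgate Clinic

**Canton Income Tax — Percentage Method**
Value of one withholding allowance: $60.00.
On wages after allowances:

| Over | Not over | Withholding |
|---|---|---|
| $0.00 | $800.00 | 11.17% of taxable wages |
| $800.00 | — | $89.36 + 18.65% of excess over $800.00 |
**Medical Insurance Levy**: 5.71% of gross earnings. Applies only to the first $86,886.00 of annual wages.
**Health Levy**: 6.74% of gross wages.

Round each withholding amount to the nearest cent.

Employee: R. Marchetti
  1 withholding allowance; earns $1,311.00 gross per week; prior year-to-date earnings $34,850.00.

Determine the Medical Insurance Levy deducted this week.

Medical Insurance Levy: 5.71% × $1,311.00 = $74.86

$74.86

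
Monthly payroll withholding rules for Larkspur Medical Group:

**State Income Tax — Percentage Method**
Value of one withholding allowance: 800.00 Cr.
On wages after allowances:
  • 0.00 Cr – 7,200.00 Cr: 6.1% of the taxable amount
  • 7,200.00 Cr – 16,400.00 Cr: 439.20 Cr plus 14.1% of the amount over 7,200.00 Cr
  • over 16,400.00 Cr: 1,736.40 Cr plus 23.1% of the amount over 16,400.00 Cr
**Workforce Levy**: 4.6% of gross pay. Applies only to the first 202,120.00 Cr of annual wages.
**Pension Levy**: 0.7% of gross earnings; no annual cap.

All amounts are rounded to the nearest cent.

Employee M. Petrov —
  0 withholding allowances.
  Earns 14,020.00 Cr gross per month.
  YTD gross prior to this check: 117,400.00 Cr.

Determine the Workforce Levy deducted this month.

Workforce Levy: 4.6% × 14,020.00 Cr = 644.92 Cr

644.92 Cr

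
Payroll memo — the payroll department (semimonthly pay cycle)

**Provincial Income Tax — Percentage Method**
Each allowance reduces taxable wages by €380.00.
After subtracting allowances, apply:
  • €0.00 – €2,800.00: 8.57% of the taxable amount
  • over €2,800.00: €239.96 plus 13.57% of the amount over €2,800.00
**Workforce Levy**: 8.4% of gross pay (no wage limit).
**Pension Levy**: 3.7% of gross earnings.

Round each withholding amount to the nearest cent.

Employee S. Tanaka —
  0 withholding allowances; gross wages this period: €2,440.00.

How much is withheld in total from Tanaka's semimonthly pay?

€504.35

Provincial Income Tax: taxable = €2,440.00
  8.57% × €2,440.00 = €209.11
Workforce Levy: 8.4% × €2,440.00 = €204.96
Pension Levy: 3.7% × €2,440.00 = €90.28
Total: €209.11 + €204.96 + €90.28 = €504.35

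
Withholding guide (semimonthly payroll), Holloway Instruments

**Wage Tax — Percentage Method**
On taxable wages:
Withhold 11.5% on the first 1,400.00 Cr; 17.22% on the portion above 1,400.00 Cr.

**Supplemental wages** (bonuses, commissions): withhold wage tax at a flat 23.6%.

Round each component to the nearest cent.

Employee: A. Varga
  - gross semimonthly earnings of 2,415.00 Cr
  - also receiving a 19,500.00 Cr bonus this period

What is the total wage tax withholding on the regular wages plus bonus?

Wage Tax: taxable = 2,415.00 Cr
  161.00 Cr + 17.22% × (2,415.00 Cr − 1,400.00 Cr) = 161.00 Cr + 17.22% × 1,015.00 Cr = 335.78 Cr
Supplemental (23.6% flat on bonus): 23.6% × 19,500.00 Cr = 4,602.00 Cr
Total wage tax: 335.78 Cr + 4,602.00 Cr = 4,937.78 Cr

4,937.78 Cr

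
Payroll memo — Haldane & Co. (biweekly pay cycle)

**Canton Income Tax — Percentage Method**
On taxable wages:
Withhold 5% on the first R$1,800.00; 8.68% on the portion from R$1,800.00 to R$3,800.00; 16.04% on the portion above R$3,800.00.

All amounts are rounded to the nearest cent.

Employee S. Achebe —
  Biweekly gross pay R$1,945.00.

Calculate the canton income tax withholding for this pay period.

R$102.59

Canton Income Tax: taxable = R$1,945.00
  R$90.00 + 8.68% × (R$1,945.00 − R$1,800.00) = R$90.00 + 8.68% × R$145.00 = R$102.59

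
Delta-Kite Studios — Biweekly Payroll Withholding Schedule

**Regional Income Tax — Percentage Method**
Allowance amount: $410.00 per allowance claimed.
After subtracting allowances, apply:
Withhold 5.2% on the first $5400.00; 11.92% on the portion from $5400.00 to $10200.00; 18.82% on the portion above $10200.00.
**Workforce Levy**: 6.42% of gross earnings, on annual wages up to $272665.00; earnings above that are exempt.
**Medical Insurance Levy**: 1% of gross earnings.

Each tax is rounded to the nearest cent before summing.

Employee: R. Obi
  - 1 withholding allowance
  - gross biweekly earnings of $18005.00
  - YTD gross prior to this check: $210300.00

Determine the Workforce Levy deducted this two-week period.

$1155.92

Workforce Levy: 6.42% × $18005.00 = $1155.92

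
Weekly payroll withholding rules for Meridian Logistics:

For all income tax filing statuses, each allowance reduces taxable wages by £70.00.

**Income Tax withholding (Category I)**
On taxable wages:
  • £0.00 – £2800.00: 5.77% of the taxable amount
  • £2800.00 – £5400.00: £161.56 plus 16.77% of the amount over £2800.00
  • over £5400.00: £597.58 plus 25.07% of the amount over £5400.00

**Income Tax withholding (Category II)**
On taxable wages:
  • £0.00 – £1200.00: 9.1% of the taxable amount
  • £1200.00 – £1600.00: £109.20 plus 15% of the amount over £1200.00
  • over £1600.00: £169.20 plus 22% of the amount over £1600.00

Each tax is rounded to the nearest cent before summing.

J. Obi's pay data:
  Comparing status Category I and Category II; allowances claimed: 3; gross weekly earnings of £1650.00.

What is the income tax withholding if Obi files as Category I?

£83.09

Income Tax (Category I): taxable = £1650.00 − 3×£70.00 = £1440.00
  5.77% × £1440.00 = £83.09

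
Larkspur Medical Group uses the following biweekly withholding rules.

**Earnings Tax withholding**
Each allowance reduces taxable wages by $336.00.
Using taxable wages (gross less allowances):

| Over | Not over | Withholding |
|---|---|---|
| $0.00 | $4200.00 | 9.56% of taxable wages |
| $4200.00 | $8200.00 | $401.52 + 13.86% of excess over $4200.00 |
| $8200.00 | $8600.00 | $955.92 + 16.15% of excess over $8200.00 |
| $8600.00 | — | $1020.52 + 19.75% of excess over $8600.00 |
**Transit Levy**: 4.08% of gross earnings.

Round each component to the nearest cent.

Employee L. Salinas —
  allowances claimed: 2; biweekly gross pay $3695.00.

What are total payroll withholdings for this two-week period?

Earnings Tax: taxable = $3695.00 − 2×$336.00 = $3023.00
  9.56% × $3023.00 = $289.00
Transit Levy: 4.08% × $3695.00 = $150.76
Total: $289.00 + $150.76 = $439.76

$439.76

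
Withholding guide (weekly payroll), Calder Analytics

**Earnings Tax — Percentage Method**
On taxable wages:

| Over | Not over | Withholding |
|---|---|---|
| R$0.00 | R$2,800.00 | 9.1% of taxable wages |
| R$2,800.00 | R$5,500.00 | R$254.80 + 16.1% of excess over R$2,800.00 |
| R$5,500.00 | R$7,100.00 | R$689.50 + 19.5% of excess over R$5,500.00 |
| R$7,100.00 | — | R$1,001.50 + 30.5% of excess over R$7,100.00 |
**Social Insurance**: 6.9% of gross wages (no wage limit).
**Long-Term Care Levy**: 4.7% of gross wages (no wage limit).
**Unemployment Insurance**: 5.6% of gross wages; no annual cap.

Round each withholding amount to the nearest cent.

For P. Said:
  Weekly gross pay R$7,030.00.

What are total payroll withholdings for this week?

Earnings Tax: taxable = R$7,030.00
  R$689.50 + 19.5% × (R$7,030.00 − R$5,500.00) = R$689.50 + 19.5% × R$1,530.00 = R$987.85
Social Insurance: 6.9% × R$7,030.00 = R$485.07
Long-Term Care Levy: 4.7% × R$7,030.00 = R$330.41
Unemployment Insurance: 5.6% × R$7,030.00 = R$393.68
Total: R$987.85 + R$485.07 + R$330.41 + R$393.68 = R$2,197.01

R$2,197.01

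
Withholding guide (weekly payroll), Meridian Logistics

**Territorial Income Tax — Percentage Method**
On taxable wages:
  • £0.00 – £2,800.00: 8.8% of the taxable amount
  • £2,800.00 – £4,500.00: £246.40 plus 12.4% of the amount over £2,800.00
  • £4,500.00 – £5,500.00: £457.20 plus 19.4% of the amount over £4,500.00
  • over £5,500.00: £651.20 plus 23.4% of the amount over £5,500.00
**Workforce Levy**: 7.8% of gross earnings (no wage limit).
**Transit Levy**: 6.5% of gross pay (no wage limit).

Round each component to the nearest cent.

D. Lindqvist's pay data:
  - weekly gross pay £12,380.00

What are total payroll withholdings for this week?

£4,031.46

Territorial Income Tax: taxable = £12,380.00
  £651.20 + 23.4% × (£12,380.00 − £5,500.00) = £651.20 + 23.4% × £6,880.00 = £2,261.12
Workforce Levy: 7.8% × £12,380.00 = £965.64
Transit Levy: 6.5% × £12,380.00 = £804.70
Total: £2,261.12 + £965.64 + £804.70 = £4,031.46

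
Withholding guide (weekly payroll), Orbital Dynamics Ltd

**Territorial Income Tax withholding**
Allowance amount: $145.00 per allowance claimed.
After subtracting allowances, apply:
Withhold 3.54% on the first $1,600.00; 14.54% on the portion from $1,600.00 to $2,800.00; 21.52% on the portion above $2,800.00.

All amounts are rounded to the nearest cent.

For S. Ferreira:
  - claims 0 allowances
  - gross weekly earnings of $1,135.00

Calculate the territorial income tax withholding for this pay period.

Territorial Income Tax: taxable = $1,135.00
  3.54% × $1,135.00 = $40.18

$40.18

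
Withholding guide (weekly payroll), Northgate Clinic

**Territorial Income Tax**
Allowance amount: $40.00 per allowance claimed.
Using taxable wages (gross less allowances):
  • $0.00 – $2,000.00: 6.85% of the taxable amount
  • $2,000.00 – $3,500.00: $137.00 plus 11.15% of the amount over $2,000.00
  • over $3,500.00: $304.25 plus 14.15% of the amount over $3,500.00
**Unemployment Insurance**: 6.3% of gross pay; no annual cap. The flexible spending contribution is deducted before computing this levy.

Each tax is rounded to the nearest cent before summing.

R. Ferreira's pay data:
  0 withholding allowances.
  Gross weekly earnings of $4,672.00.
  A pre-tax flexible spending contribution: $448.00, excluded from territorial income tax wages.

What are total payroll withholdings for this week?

Territorial Income Tax: taxable = $4,672.00 − $448.00 = $4,224.00
  $304.25 + 14.15% × ($4,224.00 − $3,500.00) = $304.25 + 14.15% × $724.00 = $406.70
Unemployment Insurance: 6.3% × $4,224.00 = $266.11
Total: $406.70 + $266.11 = $672.81

$672.81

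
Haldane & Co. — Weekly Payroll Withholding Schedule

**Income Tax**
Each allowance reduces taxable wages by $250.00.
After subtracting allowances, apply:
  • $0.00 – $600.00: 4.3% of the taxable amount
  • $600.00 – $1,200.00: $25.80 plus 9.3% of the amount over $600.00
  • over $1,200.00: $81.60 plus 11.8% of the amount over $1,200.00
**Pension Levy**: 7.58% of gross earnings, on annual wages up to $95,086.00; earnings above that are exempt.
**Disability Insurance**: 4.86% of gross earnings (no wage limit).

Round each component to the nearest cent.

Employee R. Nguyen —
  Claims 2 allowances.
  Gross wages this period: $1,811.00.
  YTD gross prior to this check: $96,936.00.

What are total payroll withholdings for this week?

$182.71

Income Tax: taxable = $1,811.00 − 2×$250.00 = $1,311.00
  $81.60 + 11.8% × ($1,311.00 − $1,200.00) = $81.60 + 11.8% × $111.00 = $94.70
Pension Levy: YTD $96,936.00 ≥ cap $95,086.00 → $0.00
Disability Insurance: 4.86% × $1,811.00 = $88.01
Total: $94.70 + $0.00 + $88.01 = $182.71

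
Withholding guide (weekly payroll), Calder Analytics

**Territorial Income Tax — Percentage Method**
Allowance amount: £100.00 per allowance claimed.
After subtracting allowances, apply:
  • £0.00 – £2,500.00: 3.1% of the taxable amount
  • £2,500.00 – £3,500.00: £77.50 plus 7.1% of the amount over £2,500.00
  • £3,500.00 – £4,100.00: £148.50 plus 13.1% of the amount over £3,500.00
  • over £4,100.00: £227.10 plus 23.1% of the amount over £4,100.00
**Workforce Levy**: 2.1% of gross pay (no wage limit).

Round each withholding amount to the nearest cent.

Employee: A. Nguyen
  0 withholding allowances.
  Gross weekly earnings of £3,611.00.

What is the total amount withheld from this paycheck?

£238.87

Territorial Income Tax: taxable = £3,611.00
  £148.50 + 13.1% × (£3,611.00 − £3,500.00) = £148.50 + 13.1% × £111.00 = £163.04
Workforce Levy: 2.1% × £3,611.00 = £75.83
Total: £163.04 + £75.83 = £238.87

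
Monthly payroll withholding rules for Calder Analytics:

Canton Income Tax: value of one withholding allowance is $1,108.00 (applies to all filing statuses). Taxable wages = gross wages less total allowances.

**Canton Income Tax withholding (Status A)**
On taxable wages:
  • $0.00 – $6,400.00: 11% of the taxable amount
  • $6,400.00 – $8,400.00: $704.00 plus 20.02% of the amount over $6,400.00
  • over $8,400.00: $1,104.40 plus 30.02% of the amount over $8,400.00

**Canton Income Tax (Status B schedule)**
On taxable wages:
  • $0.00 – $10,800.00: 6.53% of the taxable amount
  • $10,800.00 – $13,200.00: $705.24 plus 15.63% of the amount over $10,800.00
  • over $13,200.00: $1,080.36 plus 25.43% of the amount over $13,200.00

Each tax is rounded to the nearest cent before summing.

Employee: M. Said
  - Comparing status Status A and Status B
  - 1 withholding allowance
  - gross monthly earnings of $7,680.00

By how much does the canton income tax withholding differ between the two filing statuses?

Canton Income Tax (Status A): taxable = $7,680.00 − 1×$1,108.00 = $6,572.00
  $704.00 + 20.02% × ($6,572.00 − $6,400.00) = $704.00 + 20.02% × $172.00 = $738.43
Canton Income Tax (Status B): taxable = $7,680.00 − 1×$1,108.00 = $6,572.00
  6.53% × $6,572.00 = $429.15
Difference: |$738.43 − $429.15| = $309.28 (higher under Status A)

$309.28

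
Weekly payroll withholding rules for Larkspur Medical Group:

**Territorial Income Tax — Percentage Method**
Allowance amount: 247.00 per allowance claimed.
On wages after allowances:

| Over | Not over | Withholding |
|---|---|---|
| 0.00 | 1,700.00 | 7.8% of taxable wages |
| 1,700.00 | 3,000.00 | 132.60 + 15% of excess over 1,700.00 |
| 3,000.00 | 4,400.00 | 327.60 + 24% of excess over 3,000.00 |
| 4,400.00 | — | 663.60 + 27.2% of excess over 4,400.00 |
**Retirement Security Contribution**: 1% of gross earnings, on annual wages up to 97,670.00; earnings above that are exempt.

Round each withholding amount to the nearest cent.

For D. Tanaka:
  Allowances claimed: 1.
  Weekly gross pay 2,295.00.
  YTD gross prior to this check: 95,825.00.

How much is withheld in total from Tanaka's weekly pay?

Territorial Income Tax: taxable = 2,295.00 − 1×247.00 = 2,048.00
  132.60 + 15% × (2,048.00 − 1,700.00) = 132.60 + 15% × 348.00 = 184.80
Retirement Security Contribution: cap 97,670.00 − YTD 95,825.00 = 1,845.00 subject; 1% × 1,845.00 = 18.45
Total: 184.80 + 18.45 = 203.25

203.25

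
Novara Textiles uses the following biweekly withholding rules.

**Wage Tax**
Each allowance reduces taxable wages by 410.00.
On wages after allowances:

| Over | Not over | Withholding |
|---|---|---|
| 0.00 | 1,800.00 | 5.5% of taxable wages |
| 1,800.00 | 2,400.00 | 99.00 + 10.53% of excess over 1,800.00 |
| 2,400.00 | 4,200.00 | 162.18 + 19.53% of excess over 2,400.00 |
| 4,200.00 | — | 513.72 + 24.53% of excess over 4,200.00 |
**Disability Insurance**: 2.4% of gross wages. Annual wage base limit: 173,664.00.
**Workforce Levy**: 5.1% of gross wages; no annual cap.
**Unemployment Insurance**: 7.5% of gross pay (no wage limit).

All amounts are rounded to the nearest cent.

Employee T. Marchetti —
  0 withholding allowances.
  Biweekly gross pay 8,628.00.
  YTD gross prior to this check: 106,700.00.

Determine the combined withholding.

Wage Tax: taxable = 8,628.00
  513.72 + 24.53% × (8,628.00 − 4,200.00) = 513.72 + 24.53% × 4,428.00 = 1,599.91
Disability Insurance: 2.4% × 8,628.00 = 207.07
Workforce Levy: 5.1% × 8,628.00 = 440.03
Unemployment Insurance: 7.5% × 8,628.00 = 647.10
Total: 1,599.91 + 207.07 + 440.03 + 647.10 = 2,894.11

2,894.11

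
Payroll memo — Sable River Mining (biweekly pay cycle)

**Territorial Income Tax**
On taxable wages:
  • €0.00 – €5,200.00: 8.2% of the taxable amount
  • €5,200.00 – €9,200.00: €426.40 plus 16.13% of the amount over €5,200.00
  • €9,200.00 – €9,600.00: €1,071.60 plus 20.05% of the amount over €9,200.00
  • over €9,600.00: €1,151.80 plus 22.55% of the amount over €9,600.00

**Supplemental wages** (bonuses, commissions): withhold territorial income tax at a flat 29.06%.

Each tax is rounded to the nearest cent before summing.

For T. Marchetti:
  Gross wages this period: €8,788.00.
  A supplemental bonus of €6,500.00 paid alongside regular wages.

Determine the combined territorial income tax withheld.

€2,894.04

Territorial Income Tax: taxable = €8,788.00
  €426.40 + 16.13% × (€8,788.00 − €5,200.00) = €426.40 + 16.13% × €3,588.00 = €1,005.14
Supplemental (29.06% flat on bonus): 29.06% × €6,500.00 = €1,888.90
Total territorial income tax: €1,005.14 + €1,888.90 = €2,894.04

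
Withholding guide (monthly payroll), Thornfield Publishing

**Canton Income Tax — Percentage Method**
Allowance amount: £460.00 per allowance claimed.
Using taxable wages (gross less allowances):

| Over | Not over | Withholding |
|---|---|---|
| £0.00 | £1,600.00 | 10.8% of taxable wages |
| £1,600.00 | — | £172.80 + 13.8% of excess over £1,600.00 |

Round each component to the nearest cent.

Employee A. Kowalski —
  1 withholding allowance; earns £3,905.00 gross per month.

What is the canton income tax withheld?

Canton Income Tax: taxable = £3,905.00 − 1×£460.00 = £3,445.00
  £172.80 + 13.8% × (£3,445.00 − £1,600.00) = £172.80 + 13.8% × £1,845.00 = £427.41

£427.41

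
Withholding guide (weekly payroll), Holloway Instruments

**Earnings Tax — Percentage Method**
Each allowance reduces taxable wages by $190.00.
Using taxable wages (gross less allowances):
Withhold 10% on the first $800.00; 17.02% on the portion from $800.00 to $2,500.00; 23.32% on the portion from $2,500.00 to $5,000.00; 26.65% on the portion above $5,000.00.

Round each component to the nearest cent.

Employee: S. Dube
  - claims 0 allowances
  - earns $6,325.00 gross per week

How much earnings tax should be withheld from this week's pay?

$1,305.45

Earnings Tax: taxable = $6,325.00
  $952.34 + 26.65% × ($6,325.00 − $5,000.00) = $952.34 + 26.65% × $1,325.00 = $1,305.45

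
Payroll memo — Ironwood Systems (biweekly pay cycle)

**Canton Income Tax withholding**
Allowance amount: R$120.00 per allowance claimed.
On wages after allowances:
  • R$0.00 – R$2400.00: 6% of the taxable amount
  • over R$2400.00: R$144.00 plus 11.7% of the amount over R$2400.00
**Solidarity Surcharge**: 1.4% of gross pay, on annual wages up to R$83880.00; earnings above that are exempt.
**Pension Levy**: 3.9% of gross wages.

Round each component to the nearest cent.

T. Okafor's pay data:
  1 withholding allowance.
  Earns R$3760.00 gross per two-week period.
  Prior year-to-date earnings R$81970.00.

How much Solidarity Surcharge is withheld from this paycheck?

Solidarity Surcharge: cap R$83880.00 − YTD R$81970.00 = R$1910.00 subject; 1.4% × R$1910.00 = R$26.74

R$26.74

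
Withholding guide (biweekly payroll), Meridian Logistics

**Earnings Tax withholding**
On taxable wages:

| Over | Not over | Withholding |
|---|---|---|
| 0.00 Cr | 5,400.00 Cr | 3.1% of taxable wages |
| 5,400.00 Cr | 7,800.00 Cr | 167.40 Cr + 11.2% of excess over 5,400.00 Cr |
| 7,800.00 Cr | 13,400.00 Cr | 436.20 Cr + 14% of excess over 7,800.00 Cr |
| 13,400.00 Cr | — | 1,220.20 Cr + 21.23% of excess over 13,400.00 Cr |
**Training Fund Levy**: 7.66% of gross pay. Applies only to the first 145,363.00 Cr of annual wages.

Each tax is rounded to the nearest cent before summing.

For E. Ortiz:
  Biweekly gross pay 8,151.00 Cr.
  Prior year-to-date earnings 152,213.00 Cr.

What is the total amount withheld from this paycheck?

485.34 Cr

Earnings Tax: taxable = 8,151.00 Cr
  436.20 Cr + 14% × (8,151.00 Cr − 7,800.00 Cr) = 436.20 Cr + 14% × 351.00 Cr = 485.34 Cr
Training Fund Levy: YTD 152,213.00 Cr ≥ cap 145,363.00 Cr → 0.00 Cr
Total: 485.34 Cr + 0.00 Cr = 485.34 Cr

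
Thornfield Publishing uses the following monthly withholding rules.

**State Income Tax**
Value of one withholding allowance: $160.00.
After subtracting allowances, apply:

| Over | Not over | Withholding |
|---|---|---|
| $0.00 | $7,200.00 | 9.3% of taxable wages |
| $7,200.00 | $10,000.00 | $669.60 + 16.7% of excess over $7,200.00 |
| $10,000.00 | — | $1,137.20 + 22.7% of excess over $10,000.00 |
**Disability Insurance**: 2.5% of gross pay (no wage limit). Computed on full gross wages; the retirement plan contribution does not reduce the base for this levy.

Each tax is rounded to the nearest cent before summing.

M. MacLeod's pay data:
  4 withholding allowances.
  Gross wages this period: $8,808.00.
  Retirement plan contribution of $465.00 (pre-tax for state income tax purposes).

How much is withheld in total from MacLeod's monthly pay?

State Income Tax: taxable = $8,808.00 − $465.00 − 4×$160.00 = $7,703.00
  $669.60 + 16.7% × ($7,703.00 − $7,200.00) = $669.60 + 16.7% × $503.00 = $753.60
Disability Insurance: 2.5% × $8,808.00 = $220.20
Total: $753.60 + $220.20 = $973.80

$973.80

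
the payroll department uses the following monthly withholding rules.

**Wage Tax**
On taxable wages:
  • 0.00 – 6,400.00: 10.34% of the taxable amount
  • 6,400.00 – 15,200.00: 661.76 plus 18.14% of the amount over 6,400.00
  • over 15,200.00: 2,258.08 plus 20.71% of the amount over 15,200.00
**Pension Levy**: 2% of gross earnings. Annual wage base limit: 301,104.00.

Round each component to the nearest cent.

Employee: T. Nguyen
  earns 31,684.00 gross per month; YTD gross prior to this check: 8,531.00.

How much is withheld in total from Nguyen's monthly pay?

Wage Tax: taxable = 31,684.00
  2,258.08 + 20.71% × (31,684.00 − 15,200.00) = 2,258.08 + 20.71% × 16,484.00 = 5,671.92
Pension Levy: 2% × 31,684.00 = 633.68
Total: 5,671.92 + 633.68 = 6,305.60

6,305.60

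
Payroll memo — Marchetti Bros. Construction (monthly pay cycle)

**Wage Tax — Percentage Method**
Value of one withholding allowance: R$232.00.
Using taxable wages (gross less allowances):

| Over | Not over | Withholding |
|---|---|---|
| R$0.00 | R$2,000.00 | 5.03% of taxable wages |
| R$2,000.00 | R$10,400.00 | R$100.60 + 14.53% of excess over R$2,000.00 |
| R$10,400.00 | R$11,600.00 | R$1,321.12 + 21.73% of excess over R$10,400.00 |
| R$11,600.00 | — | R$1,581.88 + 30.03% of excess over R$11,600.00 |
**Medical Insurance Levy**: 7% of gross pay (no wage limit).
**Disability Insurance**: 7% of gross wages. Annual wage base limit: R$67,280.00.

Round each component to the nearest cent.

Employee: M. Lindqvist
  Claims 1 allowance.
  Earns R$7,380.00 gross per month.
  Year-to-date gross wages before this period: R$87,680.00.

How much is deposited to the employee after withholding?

Wage Tax: taxable = R$7,380.00 − 1×R$232.00 = R$7,148.00
  R$100.60 + 14.53% × (R$7,148.00 − R$2,000.00) = R$100.60 + 14.53% × R$5,148.00 = R$848.60
Medical Insurance Levy: 7% × R$7,380.00 = R$516.60
Disability Insurance: YTD R$87,680.00 ≥ cap R$67,280.00 → R$0.00
Total withheld: R$848.60 + R$516.60 + R$0.00 = R$1,365.20
Net pay: R$7,380.00 − R$1,365.20 = R$6,014.80

R$6,014.80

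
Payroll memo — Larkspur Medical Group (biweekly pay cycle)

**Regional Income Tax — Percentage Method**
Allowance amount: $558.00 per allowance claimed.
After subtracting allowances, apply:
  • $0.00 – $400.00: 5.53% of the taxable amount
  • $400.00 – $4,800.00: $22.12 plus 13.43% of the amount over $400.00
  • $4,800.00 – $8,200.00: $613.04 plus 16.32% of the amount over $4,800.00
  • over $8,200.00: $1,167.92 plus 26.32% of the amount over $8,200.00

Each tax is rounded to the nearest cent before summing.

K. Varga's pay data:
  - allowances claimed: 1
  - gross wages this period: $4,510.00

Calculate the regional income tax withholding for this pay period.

$499.15

Regional Income Tax: taxable = $4,510.00 − 1×$558.00 = $3,952.00
  $22.12 + 13.43% × ($3,952.00 − $400.00) = $22.12 + 13.43% × $3,552.00 = $499.15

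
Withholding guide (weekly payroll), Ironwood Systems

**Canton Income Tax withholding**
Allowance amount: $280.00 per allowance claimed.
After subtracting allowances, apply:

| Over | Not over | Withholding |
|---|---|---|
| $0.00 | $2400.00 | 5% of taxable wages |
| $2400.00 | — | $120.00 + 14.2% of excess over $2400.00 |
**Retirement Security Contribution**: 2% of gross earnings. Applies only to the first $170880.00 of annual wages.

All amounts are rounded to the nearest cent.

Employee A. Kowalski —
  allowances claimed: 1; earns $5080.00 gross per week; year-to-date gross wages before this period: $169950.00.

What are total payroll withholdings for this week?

$479.40

Canton Income Tax: taxable = $5080.00 − 1×$280.00 = $4800.00
  $120.00 + 14.2% × ($4800.00 − $2400.00) = $120.00 + 14.2% × $2400.00 = $460.80
Retirement Security Contribution: cap $170880.00 − YTD $169950.00 = $930.00 subject; 2% × $930.00 = $18.60
Total: $460.80 + $18.60 = $479.40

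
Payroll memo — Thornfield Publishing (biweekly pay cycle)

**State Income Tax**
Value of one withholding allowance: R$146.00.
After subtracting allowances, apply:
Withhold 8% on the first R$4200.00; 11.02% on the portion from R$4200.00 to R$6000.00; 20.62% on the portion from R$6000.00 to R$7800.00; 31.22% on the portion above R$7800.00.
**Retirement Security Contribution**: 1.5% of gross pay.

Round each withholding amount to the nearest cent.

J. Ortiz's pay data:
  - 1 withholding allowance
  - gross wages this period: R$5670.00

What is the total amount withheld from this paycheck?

R$566.95

State Income Tax: taxable = R$5670.00 − 1×R$146.00 = R$5524.00
  R$336.00 + 11.02% × (R$5524.00 − R$4200.00) = R$336.00 + 11.02% × R$1324.00 = R$481.90
Retirement Security Contribution: 1.5% × R$5670.00 = R$85.05
Total: R$481.90 + R$85.05 = R$566.95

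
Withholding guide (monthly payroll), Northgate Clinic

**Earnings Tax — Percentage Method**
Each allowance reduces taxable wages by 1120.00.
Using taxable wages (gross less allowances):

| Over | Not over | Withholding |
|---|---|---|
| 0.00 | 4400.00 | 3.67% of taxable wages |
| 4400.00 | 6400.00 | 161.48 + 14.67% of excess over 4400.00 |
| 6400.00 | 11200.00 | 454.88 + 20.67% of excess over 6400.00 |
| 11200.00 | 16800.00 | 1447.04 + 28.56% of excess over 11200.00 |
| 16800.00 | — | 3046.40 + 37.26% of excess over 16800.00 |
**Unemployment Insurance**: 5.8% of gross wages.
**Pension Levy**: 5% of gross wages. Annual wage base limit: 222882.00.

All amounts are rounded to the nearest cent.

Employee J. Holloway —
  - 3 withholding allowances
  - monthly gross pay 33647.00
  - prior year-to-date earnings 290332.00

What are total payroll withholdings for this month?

Earnings Tax: taxable = 33647.00 − 3×1120.00 = 30287.00
  3046.40 + 37.26% × (30287.00 − 16800.00) = 3046.40 + 37.26% × 13487.00 = 8071.66
Unemployment Insurance: 5.8% × 33647.00 = 1951.53
Pension Levy: YTD 290332.00 ≥ cap 222882.00 → 0.00
Total: 8071.66 + 1951.53 + 0.00 = 10023.19

10023.19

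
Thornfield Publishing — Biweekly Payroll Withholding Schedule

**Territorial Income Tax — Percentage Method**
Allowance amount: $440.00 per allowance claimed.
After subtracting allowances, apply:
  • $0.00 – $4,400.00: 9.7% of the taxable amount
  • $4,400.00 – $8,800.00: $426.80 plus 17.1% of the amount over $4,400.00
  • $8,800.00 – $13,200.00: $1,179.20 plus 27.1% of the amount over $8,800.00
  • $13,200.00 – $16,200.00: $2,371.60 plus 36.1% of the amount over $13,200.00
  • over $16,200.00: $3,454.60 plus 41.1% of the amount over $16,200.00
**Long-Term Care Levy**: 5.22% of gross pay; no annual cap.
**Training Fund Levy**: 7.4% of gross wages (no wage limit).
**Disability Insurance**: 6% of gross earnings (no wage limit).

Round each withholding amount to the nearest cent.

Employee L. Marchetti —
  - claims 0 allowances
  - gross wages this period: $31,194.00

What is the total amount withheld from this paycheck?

Territorial Income Tax: taxable = $31,194.00
  $3,454.60 + 41.1% × ($31,194.00 − $16,200.00) = $3,454.60 + 41.1% × $14,994.00 = $9,617.13
Long-Term Care Levy: 5.22% × $31,194.00 = $1,628.33
Training Fund Levy: 7.4% × $31,194.00 = $2,308.36
Disability Insurance: 6% × $31,194.00 = $1,871.64
Total: $9,617.13 + $1,628.33 + $2,308.36 + $1,871.64 = $15,425.46

$15,425.46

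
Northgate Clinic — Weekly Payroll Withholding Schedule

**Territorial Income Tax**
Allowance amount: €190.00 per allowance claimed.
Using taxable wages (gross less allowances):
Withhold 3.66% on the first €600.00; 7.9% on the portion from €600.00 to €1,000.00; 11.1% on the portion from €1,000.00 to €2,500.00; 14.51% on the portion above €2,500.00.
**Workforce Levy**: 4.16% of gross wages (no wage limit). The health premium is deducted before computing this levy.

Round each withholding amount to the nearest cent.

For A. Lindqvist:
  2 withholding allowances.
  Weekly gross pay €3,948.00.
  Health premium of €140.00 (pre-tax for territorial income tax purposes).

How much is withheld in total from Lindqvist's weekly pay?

Territorial Income Tax: taxable = €3,948.00 − €140.00 − 2×€190.00 = €3,428.00
  €220.06 + 14.51% × (€3,428.00 − €2,500.00) = €220.06 + 14.51% × €928.00 = €354.71
Workforce Levy: 4.16% × €3,808.00 = €158.41
Total: €354.71 + €158.41 = €513.12

€513.12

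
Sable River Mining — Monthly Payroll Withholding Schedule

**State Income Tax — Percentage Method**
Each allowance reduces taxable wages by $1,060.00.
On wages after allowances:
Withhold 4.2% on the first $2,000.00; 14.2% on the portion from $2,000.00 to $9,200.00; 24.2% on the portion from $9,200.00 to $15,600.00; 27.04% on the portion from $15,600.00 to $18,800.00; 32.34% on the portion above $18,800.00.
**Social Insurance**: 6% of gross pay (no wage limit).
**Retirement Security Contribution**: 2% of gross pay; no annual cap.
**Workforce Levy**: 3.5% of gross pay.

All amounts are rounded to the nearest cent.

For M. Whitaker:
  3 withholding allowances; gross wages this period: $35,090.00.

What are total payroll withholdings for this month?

State Income Tax: taxable = $35,090.00 − 3×$1,060.00 = $31,910.00
  $3,520.48 + 32.34% × ($31,910.00 − $18,800.00) = $3,520.48 + 32.34% × $13,110.00 = $7,760.25
Social Insurance: 6% × $35,090.00 = $2,105.40
Retirement Security Contribution: 2% × $35,090.00 = $701.80
Workforce Levy: 3.5% × $35,090.00 = $1,228.15
Total: $7,760.25 + $2,105.40 + $701.80 + $1,228.15 = $11,795.60

$11,795.60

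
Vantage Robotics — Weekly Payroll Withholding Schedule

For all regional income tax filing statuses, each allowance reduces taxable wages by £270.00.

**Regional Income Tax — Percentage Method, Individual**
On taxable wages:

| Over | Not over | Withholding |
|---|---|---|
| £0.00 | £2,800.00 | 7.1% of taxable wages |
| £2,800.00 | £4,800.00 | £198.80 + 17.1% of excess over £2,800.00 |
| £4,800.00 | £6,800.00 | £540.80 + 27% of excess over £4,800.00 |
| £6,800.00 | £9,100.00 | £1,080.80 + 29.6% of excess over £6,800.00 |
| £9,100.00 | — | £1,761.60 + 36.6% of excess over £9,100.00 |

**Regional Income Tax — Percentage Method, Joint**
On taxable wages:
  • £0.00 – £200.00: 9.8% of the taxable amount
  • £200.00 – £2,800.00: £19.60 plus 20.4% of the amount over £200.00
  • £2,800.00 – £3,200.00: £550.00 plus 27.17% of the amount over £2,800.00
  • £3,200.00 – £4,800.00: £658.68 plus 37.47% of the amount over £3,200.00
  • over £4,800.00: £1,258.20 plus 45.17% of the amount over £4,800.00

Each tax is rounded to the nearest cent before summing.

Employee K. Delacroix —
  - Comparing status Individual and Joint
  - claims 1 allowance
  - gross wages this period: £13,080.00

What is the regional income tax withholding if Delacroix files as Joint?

Regional Income Tax (Joint): taxable = £13,080.00 − 1×£270.00 = £12,810.00
  £1,258.20 + 45.17% × (£12,810.00 − £4,800.00) = £1,258.20 + 45.17% × £8,010.00 = £4,876.32

£4,876.32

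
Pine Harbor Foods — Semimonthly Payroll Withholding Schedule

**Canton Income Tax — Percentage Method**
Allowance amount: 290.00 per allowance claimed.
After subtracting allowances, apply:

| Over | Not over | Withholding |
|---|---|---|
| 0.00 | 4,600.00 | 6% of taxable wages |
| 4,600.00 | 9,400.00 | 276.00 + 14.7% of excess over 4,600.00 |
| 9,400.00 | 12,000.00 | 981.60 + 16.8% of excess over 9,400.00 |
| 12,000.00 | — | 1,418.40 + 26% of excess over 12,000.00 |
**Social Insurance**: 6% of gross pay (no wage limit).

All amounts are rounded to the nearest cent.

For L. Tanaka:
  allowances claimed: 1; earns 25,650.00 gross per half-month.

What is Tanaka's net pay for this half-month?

Canton Income Tax: taxable = 25,650.00 − 1×290.00 = 25,360.00
  1,418.40 + 26% × (25,360.00 − 12,000.00) = 1,418.40 + 26% × 13,360.00 = 4,892.00
Social Insurance: 6% × 25,650.00 = 1,539.00
Total withheld: 4,892.00 + 1,539.00 = 6,431.00
Net pay: 25,650.00 − 6,431.00 = 19,219.00

19,219.00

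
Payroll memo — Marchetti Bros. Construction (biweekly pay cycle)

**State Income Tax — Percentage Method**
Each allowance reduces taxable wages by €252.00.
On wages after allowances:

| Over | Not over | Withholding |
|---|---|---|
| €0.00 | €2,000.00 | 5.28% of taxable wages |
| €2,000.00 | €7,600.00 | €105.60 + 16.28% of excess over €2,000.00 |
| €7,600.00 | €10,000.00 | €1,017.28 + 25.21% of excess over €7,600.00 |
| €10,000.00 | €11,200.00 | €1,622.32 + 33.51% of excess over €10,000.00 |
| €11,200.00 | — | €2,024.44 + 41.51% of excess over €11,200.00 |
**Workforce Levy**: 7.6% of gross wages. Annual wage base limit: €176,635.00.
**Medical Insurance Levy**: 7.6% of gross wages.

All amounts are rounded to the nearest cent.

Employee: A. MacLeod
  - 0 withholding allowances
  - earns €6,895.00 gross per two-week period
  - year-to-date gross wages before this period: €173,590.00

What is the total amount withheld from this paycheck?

€1,657.95

State Income Tax: taxable = €6,895.00
  €105.60 + 16.28% × (€6,895.00 − €2,000.00) = €105.60 + 16.28% × €4,895.00 = €902.51
Workforce Levy: cap €176,635.00 − YTD €173,590.00 = €3,045.00 subject; 7.6% × €3,045.00 = €231.42
Medical Insurance Levy: 7.6% × €6,895.00 = €524.02
Total: €902.51 + €231.42 + €524.02 = €1,657.95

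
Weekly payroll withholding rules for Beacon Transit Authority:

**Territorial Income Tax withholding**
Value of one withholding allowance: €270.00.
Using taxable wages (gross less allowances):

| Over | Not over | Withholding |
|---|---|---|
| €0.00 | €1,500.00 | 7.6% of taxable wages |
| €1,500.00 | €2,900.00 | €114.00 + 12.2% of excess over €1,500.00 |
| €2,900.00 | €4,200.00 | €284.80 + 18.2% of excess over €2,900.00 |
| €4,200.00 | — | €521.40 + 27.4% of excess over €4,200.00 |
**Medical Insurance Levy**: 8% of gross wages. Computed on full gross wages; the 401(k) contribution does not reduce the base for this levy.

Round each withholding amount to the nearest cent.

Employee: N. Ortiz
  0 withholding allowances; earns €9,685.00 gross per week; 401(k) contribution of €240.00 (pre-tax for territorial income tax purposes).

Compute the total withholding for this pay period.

€2,733.33

Territorial Income Tax: taxable = €9,685.00 − €240.00 = €9,445.00
  €521.40 + 27.4% × (€9,445.00 − €4,200.00) = €521.40 + 27.4% × €5,245.00 = €1,958.53
Medical Insurance Levy: 8% × €9,685.00 = €774.80
Total: €1,958.53 + €774.80 = €2,733.33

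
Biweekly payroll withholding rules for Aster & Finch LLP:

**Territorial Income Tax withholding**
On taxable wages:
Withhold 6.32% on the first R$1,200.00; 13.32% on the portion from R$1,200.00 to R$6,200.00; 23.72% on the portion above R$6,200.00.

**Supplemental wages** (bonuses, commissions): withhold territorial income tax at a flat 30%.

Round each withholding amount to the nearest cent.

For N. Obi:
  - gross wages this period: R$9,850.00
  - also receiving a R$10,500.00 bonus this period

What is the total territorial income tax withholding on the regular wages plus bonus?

Territorial Income Tax: taxable = R$9,850.00
  R$741.84 + 23.72% × (R$9,850.00 − R$6,200.00) = R$741.84 + 23.72% × R$3,650.00 = R$1,607.62
Supplemental (30% flat on bonus): 30% × R$10,500.00 = R$3,150.00
Total territorial income tax: R$1,607.62 + R$3,150.00 = R$4,757.62

R$4,757.62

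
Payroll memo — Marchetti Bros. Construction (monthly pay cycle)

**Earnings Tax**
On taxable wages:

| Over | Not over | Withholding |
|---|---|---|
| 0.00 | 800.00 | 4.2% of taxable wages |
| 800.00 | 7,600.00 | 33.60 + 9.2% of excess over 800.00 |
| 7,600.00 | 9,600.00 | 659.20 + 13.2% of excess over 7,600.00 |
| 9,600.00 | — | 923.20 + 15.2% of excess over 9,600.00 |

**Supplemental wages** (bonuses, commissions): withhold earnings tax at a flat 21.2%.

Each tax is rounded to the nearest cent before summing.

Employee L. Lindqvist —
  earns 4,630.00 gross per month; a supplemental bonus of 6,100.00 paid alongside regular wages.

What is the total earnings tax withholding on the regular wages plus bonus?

Earnings Tax: taxable = 4,630.00
  33.60 + 9.2% × (4,630.00 − 800.00) = 33.60 + 9.2% × 3,830.00 = 385.96
Supplemental (21.2% flat on bonus): 21.2% × 6,100.00 = 1,293.20
Total earnings tax: 385.96 + 1,293.20 = 1,679.16

1,679.16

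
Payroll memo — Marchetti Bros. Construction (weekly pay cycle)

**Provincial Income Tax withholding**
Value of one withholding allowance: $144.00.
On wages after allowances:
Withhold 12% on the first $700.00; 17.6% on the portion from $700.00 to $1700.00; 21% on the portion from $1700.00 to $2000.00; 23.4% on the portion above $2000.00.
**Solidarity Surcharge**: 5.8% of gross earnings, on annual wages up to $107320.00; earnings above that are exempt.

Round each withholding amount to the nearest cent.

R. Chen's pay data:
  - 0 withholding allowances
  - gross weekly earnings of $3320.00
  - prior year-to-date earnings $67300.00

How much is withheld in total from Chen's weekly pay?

$824.44

Provincial Income Tax: taxable = $3320.00
  $323.00 + 23.4% × ($3320.00 − $2000.00) = $323.00 + 23.4% × $1320.00 = $631.88
Solidarity Surcharge: 5.8% × $3320.00 = $192.56
Total: $631.88 + $192.56 = $824.44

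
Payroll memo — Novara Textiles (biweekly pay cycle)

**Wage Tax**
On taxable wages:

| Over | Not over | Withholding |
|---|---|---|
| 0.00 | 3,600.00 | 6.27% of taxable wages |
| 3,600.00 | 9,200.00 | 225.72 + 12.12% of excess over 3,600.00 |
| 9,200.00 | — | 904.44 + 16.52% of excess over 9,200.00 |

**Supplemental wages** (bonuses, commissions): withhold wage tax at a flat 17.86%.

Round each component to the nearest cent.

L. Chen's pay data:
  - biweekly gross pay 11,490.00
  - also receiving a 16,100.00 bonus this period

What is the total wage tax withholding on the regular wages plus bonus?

Wage Tax: taxable = 11,490.00
  904.44 + 16.52% × (11,490.00 − 9,200.00) = 904.44 + 16.52% × 2,290.00 = 1,282.75
Supplemental (17.86% flat on bonus): 17.86% × 16,100.00 = 2,875.46
Total wage tax: 1,282.75 + 2,875.46 = 4,158.21

4,158.21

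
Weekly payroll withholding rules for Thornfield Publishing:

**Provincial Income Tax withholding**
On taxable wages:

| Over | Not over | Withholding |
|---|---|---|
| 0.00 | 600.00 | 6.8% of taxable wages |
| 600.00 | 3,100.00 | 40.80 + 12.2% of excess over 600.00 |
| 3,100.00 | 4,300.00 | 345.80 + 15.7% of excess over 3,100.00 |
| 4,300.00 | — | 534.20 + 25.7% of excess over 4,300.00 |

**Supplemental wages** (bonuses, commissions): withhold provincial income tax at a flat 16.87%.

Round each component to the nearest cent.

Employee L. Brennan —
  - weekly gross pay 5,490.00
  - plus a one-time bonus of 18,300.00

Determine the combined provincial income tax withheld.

Provincial Income Tax: taxable = 5,490.00
  534.20 + 25.7% × (5,490.00 − 4,300.00) = 534.20 + 25.7% × 1,190.00 = 840.03
Supplemental (16.87% flat on bonus): 16.87% × 18,300.00 = 3,087.21
Total provincial income tax: 840.03 + 3,087.21 = 3,927.24

3,927.24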